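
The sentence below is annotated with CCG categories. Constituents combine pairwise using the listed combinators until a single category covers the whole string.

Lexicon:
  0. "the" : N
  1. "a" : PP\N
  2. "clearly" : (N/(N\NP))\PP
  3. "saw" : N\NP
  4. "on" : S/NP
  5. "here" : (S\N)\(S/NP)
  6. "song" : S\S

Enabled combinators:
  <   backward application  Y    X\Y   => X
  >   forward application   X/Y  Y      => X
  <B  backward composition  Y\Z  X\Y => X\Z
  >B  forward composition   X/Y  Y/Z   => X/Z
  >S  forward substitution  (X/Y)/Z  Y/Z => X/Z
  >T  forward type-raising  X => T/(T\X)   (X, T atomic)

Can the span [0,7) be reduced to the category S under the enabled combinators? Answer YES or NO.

YES

[0,7] S   <
  [0,4] N   >
    [0,3] N/(N\NP)   <
      [0,2] PP   >
        [0,1] PP/(PP\N)   >T
          [0,1] "the" : N
        [1,2] "a" : PP\N
      [2,3] "clearly" : (N/(N\NP))\PP
    [3,4] "saw" : N\NP
  [4,7] S\N   <B
    [4,6] S\N   <
      [4,5] "on" : S/NP
      [5,6] "here" : (S\N)\(S/NP)
    [6,7] "song" : S\S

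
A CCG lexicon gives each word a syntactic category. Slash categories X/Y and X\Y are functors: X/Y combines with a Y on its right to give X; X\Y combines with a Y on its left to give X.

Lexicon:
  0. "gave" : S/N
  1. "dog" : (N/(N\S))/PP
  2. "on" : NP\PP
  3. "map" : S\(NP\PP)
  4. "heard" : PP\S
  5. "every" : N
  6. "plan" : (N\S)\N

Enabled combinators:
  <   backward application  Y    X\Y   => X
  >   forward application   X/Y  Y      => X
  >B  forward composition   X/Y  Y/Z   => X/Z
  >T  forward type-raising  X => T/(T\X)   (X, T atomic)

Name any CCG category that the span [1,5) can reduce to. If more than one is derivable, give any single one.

[0,7] S   >
  [0,1] "gave" : S/N
  [1,7] N   >
    [1,5] N/(N\S)   >
      [1,2] "dog" : (N/(N\S))/PP
      [2,5] PP   <
        [2,4] S   <
          [2,3] "on" : NP\PP
          [3,4] "map" : S\(NP\PP)
        [4,5] "heard" : PP\S
    [5,7] N\S   <
      [5,6] "every" : N
      [6,7] "plan" : (N\S)\N

N/(N\S)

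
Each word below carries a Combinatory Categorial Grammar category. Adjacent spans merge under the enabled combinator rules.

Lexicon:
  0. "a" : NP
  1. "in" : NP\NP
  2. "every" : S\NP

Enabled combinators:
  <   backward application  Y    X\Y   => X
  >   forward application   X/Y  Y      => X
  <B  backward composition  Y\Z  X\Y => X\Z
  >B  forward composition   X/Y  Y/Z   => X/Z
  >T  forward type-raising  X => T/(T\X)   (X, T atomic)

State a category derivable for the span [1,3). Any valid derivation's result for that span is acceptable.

[0,3] S   <
  [0,1] "a" : NP
  [1,3] S\NP   <B
    [1,2] "in" : NP\NP
    [2,3] "every" : S\NP

S\NP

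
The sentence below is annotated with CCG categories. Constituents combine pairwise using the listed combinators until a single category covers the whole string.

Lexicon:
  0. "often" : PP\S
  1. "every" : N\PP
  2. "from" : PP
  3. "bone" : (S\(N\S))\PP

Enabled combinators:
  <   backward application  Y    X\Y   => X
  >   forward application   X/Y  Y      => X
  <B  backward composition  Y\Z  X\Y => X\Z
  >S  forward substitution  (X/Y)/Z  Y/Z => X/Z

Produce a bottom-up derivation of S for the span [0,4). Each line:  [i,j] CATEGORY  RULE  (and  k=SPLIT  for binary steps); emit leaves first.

[0,1] PP\S  lex  "often"
[1,2] N\PP  lex  "every"
[0,2] N\S  <B  k=1
[2,3] PP  lex  "from"
[3,4] (S\(N\S))\PP  lex  "bone"
[2,4] S\(N\S)  <  k=3
[0,4] S  <  k=2

[0,4] S   <
  [0,2] N\S   <B
    [0,1] "often" : PP\S
    [1,2] "every" : N\PP
  [2,4] S\(N\S)   <
    [2,3] "from" : PP
    [3,4] "bone" : (S\(N\S))\PP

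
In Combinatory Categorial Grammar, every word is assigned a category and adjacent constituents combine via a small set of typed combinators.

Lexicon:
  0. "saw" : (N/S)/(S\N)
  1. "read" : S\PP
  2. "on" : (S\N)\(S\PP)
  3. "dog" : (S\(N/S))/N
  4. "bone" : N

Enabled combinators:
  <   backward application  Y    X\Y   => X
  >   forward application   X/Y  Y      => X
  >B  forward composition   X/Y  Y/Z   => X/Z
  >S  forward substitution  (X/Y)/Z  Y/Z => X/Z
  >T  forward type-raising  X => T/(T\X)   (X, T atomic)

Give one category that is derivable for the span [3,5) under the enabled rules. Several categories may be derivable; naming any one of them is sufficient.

[0,5] S   <
  [0,3] N/S   >
    [0,1] "saw" : (N/S)/(S\N)
    [1,3] S\N   <
      [1,2] "read" : S\PP
      [2,3] "on" : (S\N)\(S\PP)
  [3,5] S\(N/S)   >
    [3,4] "dog" : (S\(N/S))/N
    [4,5] "bone" : N

S\(N/S)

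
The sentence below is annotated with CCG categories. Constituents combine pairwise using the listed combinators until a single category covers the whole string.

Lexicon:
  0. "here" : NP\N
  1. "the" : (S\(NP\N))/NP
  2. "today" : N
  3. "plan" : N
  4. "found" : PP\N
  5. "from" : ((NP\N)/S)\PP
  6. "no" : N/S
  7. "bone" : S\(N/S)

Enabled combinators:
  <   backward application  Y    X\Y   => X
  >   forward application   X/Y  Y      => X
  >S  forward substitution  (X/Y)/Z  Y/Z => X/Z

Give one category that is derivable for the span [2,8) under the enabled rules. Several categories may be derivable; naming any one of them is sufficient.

[0,8] S   <
  [0,1] "here" : NP\N
  [1,8] S\(NP\N)   >
    [1,2] "the" : (S\(NP\N))/NP
    [2,8] NP   <
      [2,3] "today" : N
      [3,8] NP\N   >
        [3,6] (NP\N)/S   <
          [3,5] PP   <
            [3,4] "plan" : N
            [4,5] "found" : PP\N
          [5,6] "from" : ((NP\N)/S)\PP
        [6,8] S   <
          [6,7] "no" : N/S
          [7,8] "bone" : S\(N/S)

NP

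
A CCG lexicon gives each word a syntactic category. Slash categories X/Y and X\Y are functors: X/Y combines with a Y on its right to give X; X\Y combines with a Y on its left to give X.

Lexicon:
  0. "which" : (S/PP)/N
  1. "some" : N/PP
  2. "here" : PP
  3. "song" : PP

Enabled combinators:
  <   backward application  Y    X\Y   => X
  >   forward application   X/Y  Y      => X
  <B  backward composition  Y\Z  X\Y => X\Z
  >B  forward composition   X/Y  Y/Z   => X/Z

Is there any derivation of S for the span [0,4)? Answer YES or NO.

YES

[0,4] S   >
  [0,3] S/PP   >
    [0,1] "which" : (S/PP)/N
    [1,3] N   >
      [1,2] "some" : N/PP
      [2,3] "here" : PP
  [3,4] "song" : PP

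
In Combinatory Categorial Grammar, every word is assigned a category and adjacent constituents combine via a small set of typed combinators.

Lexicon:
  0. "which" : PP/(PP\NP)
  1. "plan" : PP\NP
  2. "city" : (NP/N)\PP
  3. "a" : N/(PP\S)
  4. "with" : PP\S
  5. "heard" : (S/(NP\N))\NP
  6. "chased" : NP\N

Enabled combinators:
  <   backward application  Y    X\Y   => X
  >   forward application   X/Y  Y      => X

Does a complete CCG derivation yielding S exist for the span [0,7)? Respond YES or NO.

[0,7] S   >
  [0,6] S/(NP\N)   <
    [0,5] NP   >
      [0,3] NP/N   <
        [0,2] PP   >
          [0,1] "which" : PP/(PP\NP)
          [1,2] "plan" : PP\NP
        [2,3] "city" : (NP/N)\PP
      [3,5] N   >
        [3,4] "a" : N/(PP\S)
        [4,5] "with" : PP\S
    [5,6] "heard" : (S/(NP\N))\NP
  [6,7] "chased" : NP\N

YES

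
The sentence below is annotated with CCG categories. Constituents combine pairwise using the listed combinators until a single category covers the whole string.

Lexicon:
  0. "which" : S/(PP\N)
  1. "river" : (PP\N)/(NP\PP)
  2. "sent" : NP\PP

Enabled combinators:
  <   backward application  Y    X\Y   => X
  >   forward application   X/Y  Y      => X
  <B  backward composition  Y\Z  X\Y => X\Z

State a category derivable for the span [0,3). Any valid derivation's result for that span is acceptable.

S

[0,3] S   >
  [0,1] "which" : S/(PP\N)
  [1,3] PP\N   >
    [1,2] "river" : (PP\N)/(NP\PP)
    [2,3] "sent" : NP\PP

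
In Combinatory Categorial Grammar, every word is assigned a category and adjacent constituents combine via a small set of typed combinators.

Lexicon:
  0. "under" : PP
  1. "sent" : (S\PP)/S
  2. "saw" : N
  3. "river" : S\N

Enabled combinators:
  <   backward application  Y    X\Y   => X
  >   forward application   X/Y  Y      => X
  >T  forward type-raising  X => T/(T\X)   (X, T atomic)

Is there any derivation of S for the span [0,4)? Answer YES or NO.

[0,4] S   >
  [0,1] S/(S\PP)   >T
    [0,1] "under" : PP
  [1,4] S\PP   >
    [1,2] "sent" : (S\PP)/S
    [2,4] S   >
      [2,3] S/(S\N)   >T
        [2,3] "saw" : N
      [3,4] "river" : S\N

YES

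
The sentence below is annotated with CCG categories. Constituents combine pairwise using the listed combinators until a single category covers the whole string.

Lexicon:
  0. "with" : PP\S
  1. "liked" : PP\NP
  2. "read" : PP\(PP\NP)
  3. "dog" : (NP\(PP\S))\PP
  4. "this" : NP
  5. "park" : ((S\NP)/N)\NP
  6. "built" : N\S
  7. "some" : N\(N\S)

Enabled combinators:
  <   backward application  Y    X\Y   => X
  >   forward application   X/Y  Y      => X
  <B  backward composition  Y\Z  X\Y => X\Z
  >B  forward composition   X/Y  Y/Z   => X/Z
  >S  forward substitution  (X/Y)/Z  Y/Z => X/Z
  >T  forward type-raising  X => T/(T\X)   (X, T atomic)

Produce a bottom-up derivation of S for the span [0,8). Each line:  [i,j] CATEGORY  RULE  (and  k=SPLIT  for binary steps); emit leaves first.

[0,8] S   <
  [0,4] NP   <
    [0,1] "with" : PP\S
    [1,4] NP\(PP\S)   <
      [1,3] PP   <
        [1,2] "liked" : PP\NP
        [2,3] "read" : PP\(PP\NP)
      [3,4] "dog" : (NP\(PP\S))\PP
  [4,8] S\NP   >
    [4,6] (S\NP)/N   <
      [4,5] "this" : NP
      [5,6] "park" : ((S\NP)/N)\NP
    [6,8] N   <
      [6,7] "built" : N\S
      [7,8] "some" : N\(N\S)

[0,1] PP\S  lex  "with"
[1,2] PP\NP  lex  "liked"
[2,3] PP\(PP\NP)  lex  "read"
[1,3] PP  <  k=2
[3,4] (NP\(PP\S))\PP  lex  "dog"
[1,4] NP\(PP\S)  <  k=3
[0,4] NP  <  k=1
[4,5] NP  lex  "this"
[5,6] ((S\NP)/N)\NP  lex  "park"
[4,6] (S\NP)/N  <  k=5
[6,7] N\S  lex  "built"
[7,8] N\(N\S)  lex  "some"
[6,8] N  <  k=7
[4,8] S\NP  >  k=6
[0,8] S  <  k=4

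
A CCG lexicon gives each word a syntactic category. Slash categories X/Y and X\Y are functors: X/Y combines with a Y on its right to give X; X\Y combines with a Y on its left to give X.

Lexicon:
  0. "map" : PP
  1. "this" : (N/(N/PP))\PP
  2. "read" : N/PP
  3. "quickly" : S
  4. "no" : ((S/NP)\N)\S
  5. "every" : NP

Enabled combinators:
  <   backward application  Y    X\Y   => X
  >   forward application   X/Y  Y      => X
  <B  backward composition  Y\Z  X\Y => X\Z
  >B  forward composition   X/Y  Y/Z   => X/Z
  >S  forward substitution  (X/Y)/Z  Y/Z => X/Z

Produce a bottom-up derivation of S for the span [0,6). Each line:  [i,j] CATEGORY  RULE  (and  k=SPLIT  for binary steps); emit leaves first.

[0,1] PP  lex  "map"
[1,2] (N/(N/PP))\PP  lex  "this"
[0,2] N/(N/PP)  <  k=1
[2,3] N/PP  lex  "read"
[0,3] N  >  k=2
[3,4] S  lex  "quickly"
[4,5] ((S/NP)\N)\S  lex  "no"
[3,5] (S/NP)\N  <  k=4
[0,5] S/NP  <  k=3
[5,6] NP  lex  "every"
[0,6] S  >  k=5

[0,6] S   >
  [0,5] S/NP   <
    [0,3] N   >
      [0,2] N/(N/PP)   <
        [0,1] "map" : PP
        [1,2] "this" : (N/(N/PP))\PP
      [2,3] "read" : N/PP
    [3,5] (S/NP)\N   <
      [3,4] "quickly" : S
      [4,5] "no" : ((S/NP)\N)\S
  [5,6] "every" : NP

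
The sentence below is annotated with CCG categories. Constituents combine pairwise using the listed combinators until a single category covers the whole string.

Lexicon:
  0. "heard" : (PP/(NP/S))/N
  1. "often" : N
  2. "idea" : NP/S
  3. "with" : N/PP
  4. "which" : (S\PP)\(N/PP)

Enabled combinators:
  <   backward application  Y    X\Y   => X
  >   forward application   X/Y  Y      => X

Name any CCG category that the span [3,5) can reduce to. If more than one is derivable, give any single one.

S\PP

[0,5] S   <
  [0,3] PP   >
    [0,2] PP/(NP/S)   >
      [0,1] "heard" : (PP/(NP/S))/N
      [1,2] "often" : N
    [2,3] "idea" : NP/S
  [3,5] S\PP   <
    [3,4] "with" : N/PP
    [4,5] "which" : (S\PP)\(N/PP)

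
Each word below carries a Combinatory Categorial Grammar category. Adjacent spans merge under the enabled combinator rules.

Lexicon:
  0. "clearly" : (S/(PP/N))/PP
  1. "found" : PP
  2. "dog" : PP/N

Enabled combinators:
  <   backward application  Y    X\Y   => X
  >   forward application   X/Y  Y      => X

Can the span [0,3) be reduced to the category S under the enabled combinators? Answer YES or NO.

YES

[0,3] S   >
  [0,2] S/(PP/N)   >
    [0,1] "clearly" : (S/(PP/N))/PP
    [1,2] "found" : PP
  [2,3] "dog" : PP/N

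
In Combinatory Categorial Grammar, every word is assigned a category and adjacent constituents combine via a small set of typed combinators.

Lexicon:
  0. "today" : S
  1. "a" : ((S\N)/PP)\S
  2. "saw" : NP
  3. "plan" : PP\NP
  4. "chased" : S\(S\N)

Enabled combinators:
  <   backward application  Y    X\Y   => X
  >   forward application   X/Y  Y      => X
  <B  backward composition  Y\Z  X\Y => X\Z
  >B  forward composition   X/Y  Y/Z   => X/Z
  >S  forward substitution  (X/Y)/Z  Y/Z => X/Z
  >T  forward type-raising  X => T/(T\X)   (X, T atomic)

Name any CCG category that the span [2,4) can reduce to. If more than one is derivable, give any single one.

[0,5] S   <
  [0,4] S\N   >
    [0,2] (S\N)/PP   <
      [0,1] "today" : S
      [1,2] "a" : ((S\N)/PP)\S
    [2,4] PP   <
      [2,3] "saw" : NP
      [3,4] "plan" : PP\NP
  [4,5] "chased" : S\(S\N)

PP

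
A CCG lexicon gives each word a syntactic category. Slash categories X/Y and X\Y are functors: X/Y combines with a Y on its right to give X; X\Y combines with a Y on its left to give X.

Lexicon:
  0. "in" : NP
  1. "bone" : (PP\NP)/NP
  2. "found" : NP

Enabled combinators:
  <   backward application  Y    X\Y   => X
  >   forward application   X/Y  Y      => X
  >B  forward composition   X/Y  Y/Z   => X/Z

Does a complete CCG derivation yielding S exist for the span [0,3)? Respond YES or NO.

NP (PP\NP)/NP NP
CKY chart[0,3] = {PP}; S ∉ chart

NO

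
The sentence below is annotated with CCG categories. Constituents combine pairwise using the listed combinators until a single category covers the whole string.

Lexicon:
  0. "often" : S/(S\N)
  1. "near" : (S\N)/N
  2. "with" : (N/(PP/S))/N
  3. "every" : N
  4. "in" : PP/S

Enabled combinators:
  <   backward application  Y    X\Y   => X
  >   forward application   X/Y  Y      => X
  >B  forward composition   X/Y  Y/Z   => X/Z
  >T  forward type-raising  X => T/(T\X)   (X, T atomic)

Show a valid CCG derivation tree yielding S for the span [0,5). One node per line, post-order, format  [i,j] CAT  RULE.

[0,5] S   >
  [0,1] "often" : S/(S\N)
  [1,5] S\N   >
    [1,2] "near" : (S\N)/N
    [2,5] N   >
      [2,4] N/(PP/S)   >
        [2,3] "with" : (N/(PP/S))/N
        [3,4] "every" : N
      [4,5] "in" : PP/S

[0,1] S/(S\N)  lex  "often"
[1,2] (S\N)/N  lex  "near"
[2,3] (N/(PP/S))/N  lex  "with"
[3,4] N  lex  "every"
[2,4] N/(PP/S)  >  k=3
[4,5] PP/S  lex  "in"
[2,5] N  >  k=4
[1,5] S\N  >  k=2
[0,5] S  >  k=1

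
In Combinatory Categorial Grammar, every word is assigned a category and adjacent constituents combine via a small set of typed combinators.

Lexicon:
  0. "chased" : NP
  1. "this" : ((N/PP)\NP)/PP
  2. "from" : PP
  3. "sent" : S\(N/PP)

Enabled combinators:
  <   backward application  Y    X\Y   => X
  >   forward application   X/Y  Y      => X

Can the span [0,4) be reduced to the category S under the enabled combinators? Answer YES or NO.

YES

[0,4] S   <
  [0,3] N/PP   <
    [0,1] "chased" : NP
    [1,3] (N/PP)\NP   >
      [1,2] "this" : ((N/PP)\NP)/PP
      [2,3] "from" : PP
  [3,4] "sent" : S\(N/PP)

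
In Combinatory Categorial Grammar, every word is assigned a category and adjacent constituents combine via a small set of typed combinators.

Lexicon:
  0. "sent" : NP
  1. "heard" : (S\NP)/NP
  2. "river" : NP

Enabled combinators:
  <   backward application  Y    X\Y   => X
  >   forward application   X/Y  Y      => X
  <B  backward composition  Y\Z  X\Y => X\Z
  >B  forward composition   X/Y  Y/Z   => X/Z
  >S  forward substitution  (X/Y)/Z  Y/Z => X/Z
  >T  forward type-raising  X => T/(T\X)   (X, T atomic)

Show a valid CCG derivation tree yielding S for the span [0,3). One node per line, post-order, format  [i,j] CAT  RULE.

[0,1] NP  lex  "sent"
[0,1] S/(S\NP)  >T
[1,2] (S\NP)/NP  lex  "heard"
[0,2] S/NP  >B  k=1
[2,3] NP  lex  "river"
[0,3] S  >  k=2

[0,3] S   >
  [0,2] S/NP   >B
    [0,1] S/(S\NP)   >T
      [0,1] "sent" : NP
    [1,2] "heard" : (S\NP)/NP
  [2,3] "river" : NP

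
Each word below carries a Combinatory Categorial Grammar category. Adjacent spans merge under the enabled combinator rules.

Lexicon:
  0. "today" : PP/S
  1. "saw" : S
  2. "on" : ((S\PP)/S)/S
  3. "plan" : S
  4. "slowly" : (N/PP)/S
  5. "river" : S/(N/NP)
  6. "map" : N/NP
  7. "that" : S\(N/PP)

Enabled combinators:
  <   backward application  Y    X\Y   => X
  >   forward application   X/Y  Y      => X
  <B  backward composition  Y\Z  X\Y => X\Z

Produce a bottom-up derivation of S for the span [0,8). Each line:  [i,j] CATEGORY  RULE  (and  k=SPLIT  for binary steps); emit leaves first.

[0,8] S   <
  [0,2] PP   >
    [0,1] "today" : PP/S
    [1,2] "saw" : S
  [2,8] S\PP   >
    [2,4] (S\PP)/S   >
      [2,3] "on" : ((S\PP)/S)/S
      [3,4] "plan" : S
    [4,8] S   <
      [4,7] N/PP   >
        [4,5] "slowly" : (N/PP)/S
        [5,7] S   >
          [5,6] "river" : S/(N/NP)
          [6,7] "map" : N/NP
      [7,8] "that" : S\(N/PP)

[0,1] PP/S  lex  "today"
[1,2] S  lex  "saw"
[0,2] PP  >  k=1
[2,3] ((S\PP)/S)/S  lex  "on"
[3,4] S  lex  "plan"
[2,4] (S\PP)/S  >  k=3
[4,5] (N/PP)/S  lex  "slowly"
[5,6] S/(N/NP)  lex  "river"
[6,7] N/NP  lex  "map"
[5,7] S  >  k=6
[4,7] N/PP  >  k=5
[7,8] S\(N/PP)  lex  "that"
[4,8] S  <  k=7
[2,8] S\PP  >  k=4
[0,8] S  <  k=2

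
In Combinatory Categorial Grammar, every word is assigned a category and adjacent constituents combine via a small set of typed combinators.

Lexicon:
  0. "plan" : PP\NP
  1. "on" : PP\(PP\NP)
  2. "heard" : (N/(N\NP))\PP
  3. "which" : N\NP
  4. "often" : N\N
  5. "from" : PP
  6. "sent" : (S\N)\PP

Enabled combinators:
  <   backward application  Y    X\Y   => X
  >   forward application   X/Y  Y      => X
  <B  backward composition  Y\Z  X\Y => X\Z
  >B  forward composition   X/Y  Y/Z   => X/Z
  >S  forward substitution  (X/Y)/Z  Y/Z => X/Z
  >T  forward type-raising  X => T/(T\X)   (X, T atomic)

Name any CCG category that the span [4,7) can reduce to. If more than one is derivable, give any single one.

S\N

[0,7] S   <
  [0,4] N   >
    [0,3] N/(N\NP)   <
      [0,2] PP   <
        [0,1] "plan" : PP\NP
        [1,2] "on" : PP\(PP\NP)
      [2,3] "heard" : (N/(N\NP))\PP
    [3,4] "which" : N\NP
  [4,7] S\N   <B
    [4,5] "often" : N\N
    [5,7] S\N   <
      [5,6] "from" : PP
      [6,7] "sent" : (S\N)\PP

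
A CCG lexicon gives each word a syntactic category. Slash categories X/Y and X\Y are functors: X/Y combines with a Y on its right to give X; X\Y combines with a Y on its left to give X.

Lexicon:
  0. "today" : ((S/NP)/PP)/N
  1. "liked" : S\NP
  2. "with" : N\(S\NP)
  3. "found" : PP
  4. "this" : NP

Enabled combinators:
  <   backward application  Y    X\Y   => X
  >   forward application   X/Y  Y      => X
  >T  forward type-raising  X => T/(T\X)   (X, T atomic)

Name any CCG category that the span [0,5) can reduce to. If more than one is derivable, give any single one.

S

[0,5] S   >
  [0,4] S/NP   >
    [0,3] (S/NP)/PP   >
      [0,1] "today" : ((S/NP)/PP)/N
      [1,3] N   <
        [1,2] "liked" : S\NP
        [2,3] "with" : N\(S\NP)
    [3,4] "found" : PP
  [4,5] "this" : NP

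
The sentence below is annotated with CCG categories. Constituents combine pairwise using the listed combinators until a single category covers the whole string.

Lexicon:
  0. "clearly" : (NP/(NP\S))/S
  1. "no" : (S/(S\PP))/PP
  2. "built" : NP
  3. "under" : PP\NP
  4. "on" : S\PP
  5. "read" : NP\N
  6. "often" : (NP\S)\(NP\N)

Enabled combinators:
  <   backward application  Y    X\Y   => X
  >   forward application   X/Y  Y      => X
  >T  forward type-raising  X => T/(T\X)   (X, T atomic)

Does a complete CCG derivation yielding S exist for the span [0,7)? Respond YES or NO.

NO

(NP/(NP\S))/S (S/(S\PP))/PP NP PP\NP S\PP NP\N (NP\S)\(NP\N)
CKY chart[0,7] = {N/(N\NP), NP, NP/(NP\NP), PP/(PP\NP), S/(S\NP)}; S ∉ chart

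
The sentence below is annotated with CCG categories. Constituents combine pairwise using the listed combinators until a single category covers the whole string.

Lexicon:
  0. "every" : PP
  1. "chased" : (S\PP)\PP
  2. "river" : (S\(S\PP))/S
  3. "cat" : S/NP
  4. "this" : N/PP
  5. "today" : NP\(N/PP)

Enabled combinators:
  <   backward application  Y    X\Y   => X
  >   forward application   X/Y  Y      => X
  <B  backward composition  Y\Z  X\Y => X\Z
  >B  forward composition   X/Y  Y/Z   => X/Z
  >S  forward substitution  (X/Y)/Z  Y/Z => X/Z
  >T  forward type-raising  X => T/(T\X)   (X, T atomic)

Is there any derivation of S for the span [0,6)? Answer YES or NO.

YES

[0,6] S   <
  [0,2] S\PP   <
    [0,1] "every" : PP
    [1,2] "chased" : (S\PP)\PP
  [2,6] S\(S\PP)   >
    [2,3] "river" : (S\(S\PP))/S
    [3,6] S   >
      [3,4] "cat" : S/NP
      [4,6] NP   <
        [4,5] "this" : N/PP
        [5,6] "today" : NP\(N/PP)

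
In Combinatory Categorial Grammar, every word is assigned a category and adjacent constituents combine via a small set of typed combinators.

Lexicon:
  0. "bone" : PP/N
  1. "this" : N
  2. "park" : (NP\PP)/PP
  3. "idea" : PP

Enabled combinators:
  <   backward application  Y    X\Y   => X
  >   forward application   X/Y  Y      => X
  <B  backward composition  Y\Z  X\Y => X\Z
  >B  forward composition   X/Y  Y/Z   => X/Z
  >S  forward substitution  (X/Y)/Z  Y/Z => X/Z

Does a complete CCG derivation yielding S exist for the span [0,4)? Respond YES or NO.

NO

PP/N N (NP\PP)/PP PP
CKY chart[0,4] = {NP}; S ∉ chart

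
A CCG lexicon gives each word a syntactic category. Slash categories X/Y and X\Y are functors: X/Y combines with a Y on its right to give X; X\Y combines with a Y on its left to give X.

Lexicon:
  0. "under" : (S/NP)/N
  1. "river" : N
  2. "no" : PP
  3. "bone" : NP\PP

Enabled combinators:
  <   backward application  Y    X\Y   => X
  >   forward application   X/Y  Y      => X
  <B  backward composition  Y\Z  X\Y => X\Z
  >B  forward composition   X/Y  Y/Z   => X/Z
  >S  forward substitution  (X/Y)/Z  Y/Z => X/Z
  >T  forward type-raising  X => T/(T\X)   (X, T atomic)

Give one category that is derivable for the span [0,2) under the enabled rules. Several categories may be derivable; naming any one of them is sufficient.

S/NP

[0,4] S   >
  [0,2] S/NP   >
    [0,1] "under" : (S/NP)/N
    [1,2] "river" : N
  [2,4] NP   <
    [2,3] "no" : PP
    [3,4] "bone" : NP\PP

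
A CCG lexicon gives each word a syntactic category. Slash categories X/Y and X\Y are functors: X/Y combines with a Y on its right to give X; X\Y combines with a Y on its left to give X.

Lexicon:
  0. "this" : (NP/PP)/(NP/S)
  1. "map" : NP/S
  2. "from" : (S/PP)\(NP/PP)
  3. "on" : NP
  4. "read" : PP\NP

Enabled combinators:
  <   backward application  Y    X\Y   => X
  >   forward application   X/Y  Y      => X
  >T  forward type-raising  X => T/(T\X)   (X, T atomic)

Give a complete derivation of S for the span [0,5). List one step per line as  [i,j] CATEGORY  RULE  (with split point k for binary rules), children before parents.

[0,1] (NP/PP)/(NP/S)  lex  "this"
[1,2] NP/S  lex  "map"
[0,2] NP/PP  >  k=1
[2,3] (S/PP)\(NP/PP)  lex  "from"
[0,3] S/PP  <  k=2
[3,4] NP  lex  "on"
[3,4] PP/(PP\NP)  >T
[4,5] PP\NP  lex  "read"
[3,5] PP  >  k=4
[0,5] S  >  k=3

[0,5] S   >
  [0,3] S/PP   <
    [0,2] NP/PP   >
      [0,1] "this" : (NP/PP)/(NP/S)
      [1,2] "map" : NP/S
    [2,3] "from" : (S/PP)\(NP/PP)
  [3,5] PP   >
    [3,4] PP/(PP\NP)   >T
      [3,4] "on" : NP
    [4,5] "read" : PP\NP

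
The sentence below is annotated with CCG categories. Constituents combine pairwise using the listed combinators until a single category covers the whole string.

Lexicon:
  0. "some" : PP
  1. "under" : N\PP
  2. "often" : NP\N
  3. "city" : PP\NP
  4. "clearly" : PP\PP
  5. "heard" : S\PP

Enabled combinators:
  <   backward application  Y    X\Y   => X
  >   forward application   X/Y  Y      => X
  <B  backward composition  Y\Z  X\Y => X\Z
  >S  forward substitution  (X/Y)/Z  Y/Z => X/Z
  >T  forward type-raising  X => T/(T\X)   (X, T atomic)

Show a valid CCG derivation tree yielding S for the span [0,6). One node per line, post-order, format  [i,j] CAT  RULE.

[0,6] S   <
  [0,5] PP   <
    [0,2] N   <
      [0,1] "some" : PP
      [1,2] "under" : N\PP
    [2,5] PP\N   <B
      [2,3] "often" : NP\N
      [3,5] PP\NP   <B
        [3,4] "city" : PP\NP
        [4,5] "clearly" : PP\PP
  [5,6] "heard" : S\PP

[0,1] PP  lex  "some"
[1,2] N\PP  lex  "under"
[0,2] N  <  k=1
[2,3] NP\N  lex  "often"
[3,4] PP\NP  lex  "city"
[4,5] PP\PP  lex  "clearly"
[3,5] PP\NP  <B  k=4
[2,5] PP\N  <B  k=3
[0,5] PP  <  k=2
[5,6] S\PP  lex  "heard"
[0,6] S  <  k=5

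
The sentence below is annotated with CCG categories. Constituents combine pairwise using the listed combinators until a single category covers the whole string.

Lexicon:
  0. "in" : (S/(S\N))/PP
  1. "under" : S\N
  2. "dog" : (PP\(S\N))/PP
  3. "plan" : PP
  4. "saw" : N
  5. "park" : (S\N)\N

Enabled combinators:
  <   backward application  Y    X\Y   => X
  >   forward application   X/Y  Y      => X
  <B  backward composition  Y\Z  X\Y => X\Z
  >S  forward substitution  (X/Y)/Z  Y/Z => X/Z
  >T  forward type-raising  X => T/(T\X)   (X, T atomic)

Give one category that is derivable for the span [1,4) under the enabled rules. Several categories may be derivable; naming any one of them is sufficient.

[0,6] S   >
  [0,4] S/(S\N)   >
    [0,1] "in" : (S/(S\N))/PP
    [1,4] PP   <
      [1,2] "under" : S\N
      [2,4] PP\(S\N)   >
        [2,3] "dog" : (PP\(S\N))/PP
        [3,4] "plan" : PP
  [4,6] S\N   <
    [4,5] "saw" : N
    [5,6] "park" : (S\N)\N

PP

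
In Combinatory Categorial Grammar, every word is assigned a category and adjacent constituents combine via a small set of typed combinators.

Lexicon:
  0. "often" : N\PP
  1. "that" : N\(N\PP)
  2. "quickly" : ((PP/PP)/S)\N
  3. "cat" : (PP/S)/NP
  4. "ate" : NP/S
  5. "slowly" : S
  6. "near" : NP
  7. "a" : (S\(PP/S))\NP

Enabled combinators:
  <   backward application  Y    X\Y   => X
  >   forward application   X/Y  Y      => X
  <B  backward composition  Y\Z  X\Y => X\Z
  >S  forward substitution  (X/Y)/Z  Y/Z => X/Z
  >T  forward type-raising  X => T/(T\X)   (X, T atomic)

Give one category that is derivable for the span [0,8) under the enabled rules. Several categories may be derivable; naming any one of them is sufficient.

[0,8] S   <
  [0,6] PP/S   >S
    [0,3] (PP/PP)/S   <
      [0,2] N   <
        [0,1] "often" : N\PP
        [1,2] "that" : N\(N\PP)
      [2,3] "quickly" : ((PP/PP)/S)\N
    [3,6] PP/S   >
      [3,4] "cat" : (PP/S)/NP
      [4,6] NP   >
        [4,5] "ate" : NP/S
        [5,6] "slowly" : S
  [6,8] S\(PP/S)   <
    [6,7] "near" : NP
    [7,8] "a" : (S\(PP/S))\NP

S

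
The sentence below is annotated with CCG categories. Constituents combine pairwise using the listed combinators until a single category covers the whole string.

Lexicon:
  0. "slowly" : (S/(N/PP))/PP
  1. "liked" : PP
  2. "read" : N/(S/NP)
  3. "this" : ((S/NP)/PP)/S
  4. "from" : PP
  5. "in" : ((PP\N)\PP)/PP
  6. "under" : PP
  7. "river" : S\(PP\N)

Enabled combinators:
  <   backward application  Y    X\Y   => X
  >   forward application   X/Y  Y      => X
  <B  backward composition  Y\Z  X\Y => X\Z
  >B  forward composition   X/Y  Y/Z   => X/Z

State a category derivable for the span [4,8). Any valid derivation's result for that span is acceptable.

S

[0,8] S   >
  [0,2] S/(N/PP)   >
    [0,1] "slowly" : (S/(N/PP))/PP
    [1,2] "liked" : PP
  [2,8] N/PP   >B
    [2,3] "read" : N/(S/NP)
    [3,8] (S/NP)/PP   >
      [3,4] "this" : ((S/NP)/PP)/S
      [4,8] S   <
        [4,7] PP\N   <
          [4,5] "from" : PP
          [5,7] (PP\N)\PP   >
            [5,6] "in" : ((PP\N)\PP)/PP
            [6,7] "under" : PP
        [7,8] "river" : S\(PP\N)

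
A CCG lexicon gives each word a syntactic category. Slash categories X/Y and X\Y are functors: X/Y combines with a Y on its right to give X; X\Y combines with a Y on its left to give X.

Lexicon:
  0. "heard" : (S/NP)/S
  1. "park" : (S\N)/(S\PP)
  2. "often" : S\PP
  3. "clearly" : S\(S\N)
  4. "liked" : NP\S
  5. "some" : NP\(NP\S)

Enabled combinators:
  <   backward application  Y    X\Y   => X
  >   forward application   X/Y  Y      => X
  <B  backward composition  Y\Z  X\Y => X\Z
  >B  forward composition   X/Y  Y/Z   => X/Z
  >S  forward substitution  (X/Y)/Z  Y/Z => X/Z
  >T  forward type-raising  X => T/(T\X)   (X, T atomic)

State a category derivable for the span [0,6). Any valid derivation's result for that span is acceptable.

S

[0,6] S   >
  [0,4] S/NP   >
    [0,1] "heard" : (S/NP)/S
    [1,4] S   <
      [1,3] S\N   >
        [1,2] "park" : (S\N)/(S\PP)
        [2,3] "often" : S\PP
      [3,4] "clearly" : S\(S\N)
  [4,6] NP   <
    [4,5] "liked" : NP\S
    [5,6] "some" : NP\(NP\S)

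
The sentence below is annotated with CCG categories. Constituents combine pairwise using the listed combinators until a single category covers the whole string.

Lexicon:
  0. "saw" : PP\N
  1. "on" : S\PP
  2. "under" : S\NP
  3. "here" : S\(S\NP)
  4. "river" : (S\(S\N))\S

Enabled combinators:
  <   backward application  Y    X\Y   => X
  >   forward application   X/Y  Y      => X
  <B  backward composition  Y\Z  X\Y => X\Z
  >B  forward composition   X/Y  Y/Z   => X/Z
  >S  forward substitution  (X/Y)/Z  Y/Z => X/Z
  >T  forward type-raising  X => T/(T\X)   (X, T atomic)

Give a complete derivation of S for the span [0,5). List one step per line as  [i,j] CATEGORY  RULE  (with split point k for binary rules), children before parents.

[0,1] PP\N  lex  "saw"
[1,2] S\PP  lex  "on"
[0,2] S\N  <B  k=1
[2,3] S\NP  lex  "under"
[3,4] S\(S\NP)  lex  "here"
[2,4] S  <  k=3
[4,5] (S\(S\N))\S  lex  "river"
[2,5] S\(S\N)  <  k=4
[0,5] S  <  k=2

[0,5] S   <
  [0,2] S\N   <B
    [0,1] "saw" : PP\N
    [1,2] "on" : S\PP
  [2,5] S\(S\N)   <
    [2,4] S   <
      [2,3] "under" : S\NP
      [3,4] "here" : S\(S\NP)
    [4,5] "river" : (S\(S\N))\S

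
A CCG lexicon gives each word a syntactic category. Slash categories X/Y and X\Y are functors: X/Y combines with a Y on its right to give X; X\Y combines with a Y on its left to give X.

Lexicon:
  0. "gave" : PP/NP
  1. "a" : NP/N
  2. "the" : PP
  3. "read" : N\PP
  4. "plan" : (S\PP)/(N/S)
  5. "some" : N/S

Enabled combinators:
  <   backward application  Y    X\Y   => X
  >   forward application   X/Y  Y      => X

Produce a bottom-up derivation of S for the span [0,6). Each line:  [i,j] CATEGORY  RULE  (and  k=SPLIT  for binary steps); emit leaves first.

[0,1] PP/NP  lex  "gave"
[1,2] NP/N  lex  "a"
[2,3] PP  lex  "the"
[3,4] N\PP  lex  "read"
[2,4] N  <  k=3
[1,4] NP  >  k=2
[0,4] PP  >  k=1
[4,5] (S\PP)/(N/S)  lex  "plan"
[5,6] N/S  lex  "some"
[4,6] S\PP  >  k=5
[0,6] S  <  k=4

[0,6] S   <
  [0,4] PP   >
    [0,1] "gave" : PP/NP
    [1,4] NP   >
      [1,2] "a" : NP/N
      [2,4] N   <
        [2,3] "the" : PP
        [3,4] "read" : N\PP
  [4,6] S\PP   >
    [4,5] "plan" : (S\PP)/(N/S)
    [5,6] "some" : N/S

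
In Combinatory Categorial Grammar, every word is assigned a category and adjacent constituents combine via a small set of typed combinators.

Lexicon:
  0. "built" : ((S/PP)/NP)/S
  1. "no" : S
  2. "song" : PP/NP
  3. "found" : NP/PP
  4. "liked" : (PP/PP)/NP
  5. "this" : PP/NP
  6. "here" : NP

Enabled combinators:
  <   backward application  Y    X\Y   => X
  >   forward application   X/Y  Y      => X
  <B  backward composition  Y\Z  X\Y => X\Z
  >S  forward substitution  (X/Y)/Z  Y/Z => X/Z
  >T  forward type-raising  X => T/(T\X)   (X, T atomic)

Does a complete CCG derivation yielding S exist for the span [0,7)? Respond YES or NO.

[0,7] S   >
  [0,3] S/NP   >S
    [0,2] (S/PP)/NP   >
      [0,1] "built" : ((S/PP)/NP)/S
      [1,2] "no" : S
    [2,3] "song" : PP/NP
  [3,7] NP   >
    [3,4] "found" : NP/PP
    [4,7] PP   >
      [4,6] PP/NP   >S
        [4,5] "liked" : (PP/PP)/NP
        [5,6] "this" : PP/NP
      [6,7] "here" : NP

YES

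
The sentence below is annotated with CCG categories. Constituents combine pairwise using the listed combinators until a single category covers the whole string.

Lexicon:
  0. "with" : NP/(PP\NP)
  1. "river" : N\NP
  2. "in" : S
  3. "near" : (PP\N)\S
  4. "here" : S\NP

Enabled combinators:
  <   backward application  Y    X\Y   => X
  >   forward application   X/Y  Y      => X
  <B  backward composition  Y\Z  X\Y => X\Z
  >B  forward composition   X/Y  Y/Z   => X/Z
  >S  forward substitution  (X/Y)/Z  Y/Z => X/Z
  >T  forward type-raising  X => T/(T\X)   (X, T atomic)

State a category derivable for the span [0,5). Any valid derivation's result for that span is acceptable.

[0,5] S   <
  [0,4] NP   >
    [0,1] "with" : NP/(PP\NP)
    [1,4] PP\NP   <B
      [1,2] "river" : N\NP
      [2,4] PP\N   <
        [2,3] "in" : S
        [3,4] "near" : (PP\N)\S
  [4,5] "here" : S\NP

S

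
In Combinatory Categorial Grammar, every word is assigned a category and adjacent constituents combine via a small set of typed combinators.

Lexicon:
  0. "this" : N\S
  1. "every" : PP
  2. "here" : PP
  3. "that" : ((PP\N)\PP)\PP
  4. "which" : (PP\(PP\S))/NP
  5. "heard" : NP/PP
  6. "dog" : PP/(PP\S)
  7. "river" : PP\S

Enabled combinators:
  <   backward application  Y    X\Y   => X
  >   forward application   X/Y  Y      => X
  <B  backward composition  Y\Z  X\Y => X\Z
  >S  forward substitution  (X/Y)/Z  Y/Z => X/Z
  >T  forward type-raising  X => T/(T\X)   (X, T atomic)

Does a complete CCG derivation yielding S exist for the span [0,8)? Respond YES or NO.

NO

N\S PP PP ((PP\N)\PP)\PP (PP\(PP\S))/NP NP/PP PP/(PP\S) PP\S
CKY chart[0,8] = {N/(N\PP), NP/(NP\PP), PP, PP/(PP\PP), S/(S\PP)}; S ∉ chart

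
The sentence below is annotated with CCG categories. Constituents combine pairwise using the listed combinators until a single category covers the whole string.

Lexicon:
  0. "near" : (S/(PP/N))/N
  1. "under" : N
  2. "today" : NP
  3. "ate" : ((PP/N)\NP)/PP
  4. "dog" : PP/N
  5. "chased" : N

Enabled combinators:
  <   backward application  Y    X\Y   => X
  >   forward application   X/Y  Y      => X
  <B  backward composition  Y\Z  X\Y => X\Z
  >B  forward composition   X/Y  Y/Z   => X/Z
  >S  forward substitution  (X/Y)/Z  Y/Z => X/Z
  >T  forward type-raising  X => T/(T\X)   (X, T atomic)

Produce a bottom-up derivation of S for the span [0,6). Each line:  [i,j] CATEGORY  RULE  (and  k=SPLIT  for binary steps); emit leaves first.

[0,6] S   >
  [0,2] S/(PP/N)   >
    [0,1] "near" : (S/(PP/N))/N
    [1,2] "under" : N
  [2,6] PP/N   <
    [2,3] "today" : NP
    [3,6] (PP/N)\NP   >
      [3,4] "ate" : ((PP/N)\NP)/PP
      [4,6] PP   >
        [4,5] "dog" : PP/N
        [5,6] "chased" : N

[0,1] (S/(PP/N))/N  lex  "near"
[1,2] N  lex  "under"
[0,2] S/(PP/N)  >  k=1
[2,3] NP  lex  "today"
[3,4] ((PP/N)\NP)/PP  lex  "ate"
[4,5] PP/N  lex  "dog"
[5,6] N  lex  "chased"
[4,6] PP  >  k=5
[3,6] (PP/N)\NP  >  k=4
[2,6] PP/N  <  k=3
[0,6] S  >  k=2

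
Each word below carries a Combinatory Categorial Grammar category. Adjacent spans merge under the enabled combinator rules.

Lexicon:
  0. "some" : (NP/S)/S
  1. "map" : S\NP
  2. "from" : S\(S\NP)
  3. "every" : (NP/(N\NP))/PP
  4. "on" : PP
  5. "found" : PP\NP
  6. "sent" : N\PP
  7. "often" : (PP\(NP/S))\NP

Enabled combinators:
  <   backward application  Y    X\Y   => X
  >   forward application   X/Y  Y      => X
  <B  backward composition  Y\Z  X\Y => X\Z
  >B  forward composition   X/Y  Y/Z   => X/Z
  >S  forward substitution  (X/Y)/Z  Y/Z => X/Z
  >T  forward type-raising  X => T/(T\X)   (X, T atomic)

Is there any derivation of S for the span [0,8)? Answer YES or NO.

(NP/S)/S S\NP S\(S\NP) (NP/(N\NP))/PP PP PP\NP N\PP (PP\(NP/S))\NP
CKY chart[0,8] = {N/(N\PP), NP/(NP\PP), PP, PP/(PP\PP), S/(S\PP)}; S ∉ chart

NO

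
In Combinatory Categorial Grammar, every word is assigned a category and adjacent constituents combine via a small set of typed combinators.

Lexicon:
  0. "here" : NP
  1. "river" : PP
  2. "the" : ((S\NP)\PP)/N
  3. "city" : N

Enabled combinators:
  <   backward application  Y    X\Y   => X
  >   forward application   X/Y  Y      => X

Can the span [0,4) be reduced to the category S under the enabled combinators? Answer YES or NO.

[0,4] S   <
  [0,1] "here" : NP
  [1,4] S\NP   <
    [1,2] "river" : PP
    [2,4] (S\NP)\PP   >
      [2,3] "the" : ((S\NP)\PP)/N
      [3,4] "city" : N

YES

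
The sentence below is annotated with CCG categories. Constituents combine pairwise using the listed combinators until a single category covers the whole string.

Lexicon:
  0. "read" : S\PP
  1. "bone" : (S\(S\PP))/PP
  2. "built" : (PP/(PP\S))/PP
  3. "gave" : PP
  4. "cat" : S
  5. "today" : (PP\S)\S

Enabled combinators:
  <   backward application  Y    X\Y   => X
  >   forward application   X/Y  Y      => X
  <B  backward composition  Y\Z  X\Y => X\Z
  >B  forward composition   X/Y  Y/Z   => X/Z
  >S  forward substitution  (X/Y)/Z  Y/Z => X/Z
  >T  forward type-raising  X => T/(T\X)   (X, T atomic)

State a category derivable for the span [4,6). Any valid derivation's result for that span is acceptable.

[0,6] S   <
  [0,1] "read" : S\PP
  [1,6] S\(S\PP)   >
    [1,2] "bone" : (S\(S\PP))/PP
    [2,6] PP   >
      [2,4] PP/(PP\S)   >
        [2,3] "built" : (PP/(PP\S))/PP
        [3,4] "gave" : PP
      [4,6] PP\S   <
        [4,5] "cat" : S
        [5,6] "today" : (PP\S)\S

PP\S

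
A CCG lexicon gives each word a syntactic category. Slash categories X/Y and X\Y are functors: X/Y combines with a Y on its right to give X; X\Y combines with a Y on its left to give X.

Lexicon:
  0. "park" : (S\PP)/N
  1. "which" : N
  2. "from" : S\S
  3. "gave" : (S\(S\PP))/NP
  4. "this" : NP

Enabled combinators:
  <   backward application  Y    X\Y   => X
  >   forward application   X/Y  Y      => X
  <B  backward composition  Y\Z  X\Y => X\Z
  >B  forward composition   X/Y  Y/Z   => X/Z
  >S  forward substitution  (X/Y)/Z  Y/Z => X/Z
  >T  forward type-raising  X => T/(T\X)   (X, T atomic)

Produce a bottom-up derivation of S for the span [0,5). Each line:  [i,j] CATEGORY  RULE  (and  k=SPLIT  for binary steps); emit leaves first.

[0,5] S   <
  [0,3] S\PP   <B
    [0,2] S\PP   >
      [0,1] "park" : (S\PP)/N
      [1,2] "which" : N
    [2,3] "from" : S\S
  [3,5] S\(S\PP)   >
    [3,4] "gave" : (S\(S\PP))/NP
    [4,5] "this" : NP

[0,1] (S\PP)/N  lex  "park"
[1,2] N  lex  "which"
[0,2] S\PP  >  k=1
[2,3] S\S  lex  "from"
[0,3] S\PP  <B  k=2
[3,4] (S\(S\PP))/NP  lex  "gave"
[4,5] NP  lex  "this"
[3,5] S\(S\PP)  >  k=4
[0,5] S  <  k=3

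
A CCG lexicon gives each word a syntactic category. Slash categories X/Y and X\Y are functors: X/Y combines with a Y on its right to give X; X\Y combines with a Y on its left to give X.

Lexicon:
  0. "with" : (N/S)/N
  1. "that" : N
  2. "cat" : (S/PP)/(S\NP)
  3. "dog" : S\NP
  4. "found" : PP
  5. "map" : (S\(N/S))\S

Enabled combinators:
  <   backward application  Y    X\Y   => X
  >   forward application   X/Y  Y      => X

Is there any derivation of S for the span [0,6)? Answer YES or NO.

YES

[0,6] S   <
  [0,2] N/S   >
    [0,1] "with" : (N/S)/N
    [1,2] "that" : N
  [2,6] S\(N/S)   <
    [2,5] S   >
      [2,4] S/PP   >
        [2,3] "cat" : (S/PP)/(S\NP)
        [3,4] "dog" : S\NP
      [4,5] "found" : PP
    [5,6] "map" : (S\(N/S))\S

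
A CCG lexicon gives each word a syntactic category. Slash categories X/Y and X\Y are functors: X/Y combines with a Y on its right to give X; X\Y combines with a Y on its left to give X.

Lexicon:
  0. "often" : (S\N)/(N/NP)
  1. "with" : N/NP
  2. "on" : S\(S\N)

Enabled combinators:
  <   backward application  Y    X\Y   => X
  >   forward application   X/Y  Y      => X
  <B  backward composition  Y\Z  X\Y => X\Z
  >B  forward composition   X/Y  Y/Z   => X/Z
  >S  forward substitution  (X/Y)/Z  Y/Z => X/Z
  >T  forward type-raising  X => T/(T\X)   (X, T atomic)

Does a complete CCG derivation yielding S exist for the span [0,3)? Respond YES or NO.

YES

[0,3] S   <
  [0,2] S\N   >
    [0,1] "often" : (S\N)/(N/NP)
    [1,2] "with" : N/NP
  [2,3] "on" : S\(S\N)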